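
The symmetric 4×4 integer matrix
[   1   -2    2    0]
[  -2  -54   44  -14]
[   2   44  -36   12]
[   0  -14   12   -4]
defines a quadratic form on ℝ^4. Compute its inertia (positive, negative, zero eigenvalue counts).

step 0: pivot 1 → sign +
step 1: pivot -58 → sign −
step 2: pivot -8/29 → sign −
step 3: row/col 3 already zero → sign 0
signature = (1, 2, 1)

Answer: (1, 2, 1)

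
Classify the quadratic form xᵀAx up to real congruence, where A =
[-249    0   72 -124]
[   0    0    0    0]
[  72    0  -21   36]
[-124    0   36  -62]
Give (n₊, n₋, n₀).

Answer: (0, 3, 1)

Derivation:
step 0: pivot -249 → sign −
step 1: pivot -15/83 → sign −
step 2: pivot -2/15 → sign −
step 3: row/col 3 already zero → sign 0
signature = (0, 3, 1)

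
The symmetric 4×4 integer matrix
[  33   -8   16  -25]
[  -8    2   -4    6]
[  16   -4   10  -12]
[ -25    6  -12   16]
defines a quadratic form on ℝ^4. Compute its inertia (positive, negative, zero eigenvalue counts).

step 0: pivot 33 → sign +
step 1: pivot 2/33 → sign +
step 2: pivot 2 → sign +
step 3: pivot -3 → sign −
signature = (3, 1, 0)

Answer: (3, 1, 0)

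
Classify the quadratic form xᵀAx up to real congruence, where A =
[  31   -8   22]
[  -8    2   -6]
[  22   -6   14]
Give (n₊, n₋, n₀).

step 0: pivot 31 → sign +
step 1: pivot -2/31 → sign −
step 2: row/col 2 already zero → sign 0
signature = (1, 1, 1)

Answer: (1, 1, 1)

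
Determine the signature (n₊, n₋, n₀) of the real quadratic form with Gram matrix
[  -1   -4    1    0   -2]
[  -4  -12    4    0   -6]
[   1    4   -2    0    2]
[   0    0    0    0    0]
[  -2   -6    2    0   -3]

Answer: (1, 2, 2)

Derivation:
step 0: pivot -1 → sign −
step 1: pivot 4 → sign +
step 2: pivot -1 → sign −
step 3: row/col 3 already zero → sign 0
step 4: row/col 4 already zero → sign 0
signature = (1, 2, 2)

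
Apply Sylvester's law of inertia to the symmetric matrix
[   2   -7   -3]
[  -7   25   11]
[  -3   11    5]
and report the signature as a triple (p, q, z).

Answer: (2, 0, 1)

Derivation:
step 0: pivot 2 → sign +
step 1: pivot 1/2 → sign +
step 2: row/col 2 already zero → sign 0
signature = (2, 0, 1)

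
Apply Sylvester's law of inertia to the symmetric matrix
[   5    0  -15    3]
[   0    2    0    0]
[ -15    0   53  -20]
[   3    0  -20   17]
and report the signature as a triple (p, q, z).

Answer: (4, 0, 0)

Derivation:
step 0: pivot 5 → sign +
step 1: pivot 2 → sign +
step 2: pivot 8 → sign +
step 3: pivot 3/40 → sign +
signature = (4, 0, 0)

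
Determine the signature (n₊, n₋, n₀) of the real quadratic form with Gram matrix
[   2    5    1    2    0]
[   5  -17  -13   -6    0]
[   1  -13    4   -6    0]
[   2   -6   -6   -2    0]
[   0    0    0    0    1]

Answer: (3, 2, 0)

Derivation:
step 0: pivot 2 → sign +
step 1: pivot -59/2 → sign −
step 2: pivot 687/59 → sign +
step 3: pivot -6/229 → sign −
step 4: pivot 1 → sign +
signature = (3, 2, 0)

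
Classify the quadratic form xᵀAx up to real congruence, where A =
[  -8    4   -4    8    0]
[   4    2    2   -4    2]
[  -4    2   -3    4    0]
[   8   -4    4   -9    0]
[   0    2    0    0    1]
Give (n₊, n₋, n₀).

step 0: pivot -8 → sign −
step 1: pivot 4 → sign +
step 2: pivot -1 → sign −
step 3: pivot -1 → sign −
step 4: row/col 4 already zero → sign 0
signature = (1, 3, 1)

Answer: (1, 3, 1)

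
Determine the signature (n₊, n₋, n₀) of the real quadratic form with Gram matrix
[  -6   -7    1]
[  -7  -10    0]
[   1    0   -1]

step 0: pivot -6 → sign −
step 1: pivot -11/6 → sign −
step 2: pivot -1/11 → sign −
signature = (0, 3, 0)

Answer: (0, 3, 0)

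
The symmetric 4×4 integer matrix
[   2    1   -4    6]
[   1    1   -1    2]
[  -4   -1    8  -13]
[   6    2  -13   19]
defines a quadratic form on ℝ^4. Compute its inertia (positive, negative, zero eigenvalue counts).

Answer: (2, 2, 0)

Derivation:
step 0: pivot 2 → sign +
step 1: pivot 1/2 → sign +
step 2: pivot -2 → sign −
step 3: pivot -1/2 → sign −
signature = (2, 2, 0)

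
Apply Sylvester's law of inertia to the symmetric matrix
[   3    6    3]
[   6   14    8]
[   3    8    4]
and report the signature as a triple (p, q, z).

step 0: pivot 3 → sign +
step 1: pivot 2 → sign +
step 2: pivot -1 → sign −
signature = (2, 1, 0)

Answer: (2, 1, 0)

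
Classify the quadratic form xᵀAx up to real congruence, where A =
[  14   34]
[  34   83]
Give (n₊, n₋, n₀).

Answer: (2, 0, 0)

Derivation:
step 0: pivot 14 → sign +
step 1: pivot 3/7 → sign +
signature = (2, 0, 0)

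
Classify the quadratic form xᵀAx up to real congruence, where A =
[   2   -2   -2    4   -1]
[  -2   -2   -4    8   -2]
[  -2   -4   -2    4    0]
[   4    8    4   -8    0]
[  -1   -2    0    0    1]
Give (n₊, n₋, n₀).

step 0: pivot 2 → sign +
step 1: pivot -4 → sign −
step 2: pivot 5 → sign +
step 3: pivot 3/10 → sign +
step 4: row/col 4 already zero → sign 0
signature = (3, 1, 1)

Answer: (3, 1, 1)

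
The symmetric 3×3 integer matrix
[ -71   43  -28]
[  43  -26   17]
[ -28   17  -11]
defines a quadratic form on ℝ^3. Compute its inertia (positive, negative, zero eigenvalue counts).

Answer: (1, 1, 1)

Derivation:
step 0: pivot -71 → sign −
step 1: pivot 3/71 → sign +
step 2: row/col 2 already zero → sign 0
signature = (1, 1, 1)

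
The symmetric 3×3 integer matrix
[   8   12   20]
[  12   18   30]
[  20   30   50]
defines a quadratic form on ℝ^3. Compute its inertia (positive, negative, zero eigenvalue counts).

step 0: pivot 8 → sign +
step 1: row/col 1 already zero → sign 0
step 2: row/col 2 already zero → sign 0
signature = (1, 0, 2)

Answer: (1, 0, 2)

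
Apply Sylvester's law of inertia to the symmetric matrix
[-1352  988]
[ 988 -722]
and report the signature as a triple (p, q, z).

Answer: (0, 1, 1)

Derivation:
step 0: pivot -1352 → sign −
step 1: row/col 1 already zero → sign 0
signature = (0, 1, 1)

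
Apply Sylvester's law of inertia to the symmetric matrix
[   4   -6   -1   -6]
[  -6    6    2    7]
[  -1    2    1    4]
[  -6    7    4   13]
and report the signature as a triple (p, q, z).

Answer: (2, 2, 0)

Derivation:
step 0: pivot 4 → sign +
step 1: pivot -3 → sign −
step 2: pivot 5/6 → sign +
step 3: pivot -3/10 → sign −
signature = (2, 2, 0)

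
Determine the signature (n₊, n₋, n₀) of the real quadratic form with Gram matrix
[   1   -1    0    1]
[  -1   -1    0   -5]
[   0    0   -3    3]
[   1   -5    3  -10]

step 0: pivot 1 → sign +
step 1: pivot -2 → sign −
step 2: pivot -3 → sign −
step 3: row/col 3 already zero → sign 0
signature = (1, 2, 1)

Answer: (1, 2, 1)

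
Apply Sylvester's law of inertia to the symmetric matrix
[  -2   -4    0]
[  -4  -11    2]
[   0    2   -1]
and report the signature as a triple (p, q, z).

Answer: (1, 2, 0)

Derivation:
step 0: pivot -2 → sign −
step 1: pivot -3 → sign −
step 2: pivot 1/3 → sign +
signature = (1, 2, 0)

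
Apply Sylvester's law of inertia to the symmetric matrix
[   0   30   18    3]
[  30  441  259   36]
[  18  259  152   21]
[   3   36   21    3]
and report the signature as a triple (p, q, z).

Answer: (2, 2, 0)

Derivation:
step 0: pivot 441 → sign +
step 1: pivot -100/49 → sign −
step 2: pivot -1/25 → sign −
step 3: pivot 1/4 → sign +
signature = (2, 2, 0)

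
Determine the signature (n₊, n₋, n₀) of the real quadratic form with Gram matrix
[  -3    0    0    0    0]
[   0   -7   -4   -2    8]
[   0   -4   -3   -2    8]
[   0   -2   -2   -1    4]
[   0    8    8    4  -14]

step 0: pivot -3 → sign −
step 1: pivot -7 → sign −
step 2: pivot -5/7 → sign −
step 3: pivot 3/5 → sign +
step 4: pivot 2 → sign +
signature = (2, 3, 0)

Answer: (2, 3, 0)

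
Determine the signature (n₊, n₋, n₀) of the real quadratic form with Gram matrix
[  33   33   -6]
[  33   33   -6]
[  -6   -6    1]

step 0: pivot 33 → sign +
step 1: pivot -1/11 → sign −
step 2: row/col 2 already zero → sign 0
signature = (1, 1, 1)

Answer: (1, 1, 1)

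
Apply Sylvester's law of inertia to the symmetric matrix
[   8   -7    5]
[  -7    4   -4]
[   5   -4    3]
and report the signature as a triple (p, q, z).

Answer: (1, 2, 0)

Derivation:
step 0: pivot 8 → sign +
step 1: pivot -17/8 → sign −
step 2: pivot -1/17 → sign −
signature = (1, 2, 0)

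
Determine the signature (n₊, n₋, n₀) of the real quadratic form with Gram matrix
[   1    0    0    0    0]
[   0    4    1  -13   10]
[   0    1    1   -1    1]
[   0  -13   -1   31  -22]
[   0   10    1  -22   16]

step 0: pivot 1 → sign +
step 1: pivot 4 → sign +
step 2: pivot 3/4 → sign +
step 3: pivot -18 → sign −
step 4: pivot 1/2 → sign +
signature = (4, 1, 0)

Answer: (4, 1, 0)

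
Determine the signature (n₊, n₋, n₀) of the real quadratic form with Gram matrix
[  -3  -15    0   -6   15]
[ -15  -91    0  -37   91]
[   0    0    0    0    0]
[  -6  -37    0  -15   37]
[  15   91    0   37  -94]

step 0: pivot -3 → sign −
step 1: pivot -16 → sign −
step 2: pivot 1/16 → sign +
step 3: pivot -3 → sign −
step 4: row/col 4 already zero → sign 0
signature = (1, 3, 1)

Answer: (1, 3, 1)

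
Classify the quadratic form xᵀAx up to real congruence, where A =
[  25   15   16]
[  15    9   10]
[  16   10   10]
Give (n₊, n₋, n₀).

step 0: pivot 25 → sign +
step 1: pivot -6/25 → sign −
step 2: pivot 2/3 → sign +
signature = (2, 1, 0)

Answer: (2, 1, 0)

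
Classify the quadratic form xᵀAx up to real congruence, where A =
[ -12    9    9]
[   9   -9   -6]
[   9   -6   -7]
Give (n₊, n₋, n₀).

step 0: pivot -12 → sign −
step 1: pivot -9/4 → sign −
step 2: row/col 2 already zero → sign 0
signature = (0, 2, 1)

Answer: (0, 2, 1)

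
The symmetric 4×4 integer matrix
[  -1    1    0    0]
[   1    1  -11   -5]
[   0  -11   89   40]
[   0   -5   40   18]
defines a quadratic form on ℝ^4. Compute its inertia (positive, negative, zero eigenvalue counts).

step 0: pivot -1 → sign −
step 1: pivot 2 → sign +
step 2: pivot 57/2 → sign +
step 3: pivot 1/57 → sign +
signature = (3, 1, 0)

Answer: (3, 1, 0)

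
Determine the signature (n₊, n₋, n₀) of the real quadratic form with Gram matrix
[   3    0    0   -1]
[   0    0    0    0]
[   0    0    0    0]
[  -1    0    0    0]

step 0: pivot 3 → sign +
step 1: pivot -1/3 → sign −
step 2: row/col 2 already zero → sign 0
step 3: row/col 3 already zero → sign 0
signature = (1, 1, 2)

Answer: (1, 1, 2)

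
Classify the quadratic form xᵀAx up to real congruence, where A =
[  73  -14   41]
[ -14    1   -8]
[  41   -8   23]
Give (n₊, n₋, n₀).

Answer: (1, 2, 0)

Derivation:
step 0: pivot 73 → sign +
step 1: pivot -123/73 → sign −
step 2: pivot -2/123 → sign −
signature = (1, 2, 0)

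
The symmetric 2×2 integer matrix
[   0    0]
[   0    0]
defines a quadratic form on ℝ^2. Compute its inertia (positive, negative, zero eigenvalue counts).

Answer: (0, 0, 2)

Derivation:
step 0: row/col 0 already zero → sign 0
step 1: row/col 1 already zero → sign 0
signature = (0, 0, 2)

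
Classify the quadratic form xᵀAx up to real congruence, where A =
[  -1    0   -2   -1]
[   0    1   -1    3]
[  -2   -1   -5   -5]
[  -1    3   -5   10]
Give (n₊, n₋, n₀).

Answer: (2, 2, 0)

Derivation:
step 0: pivot -1 → sign −
step 1: pivot 1 → sign +
step 2: pivot -2 → sign −
step 3: pivot 2 → sign +
signature = (2, 2, 0)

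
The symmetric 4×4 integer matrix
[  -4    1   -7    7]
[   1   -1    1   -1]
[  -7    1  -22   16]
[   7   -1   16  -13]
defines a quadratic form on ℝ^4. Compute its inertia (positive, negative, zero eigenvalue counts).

step 0: pivot -4 → sign −
step 1: pivot -3/4 → sign −
step 2: pivot -9 → sign −
step 3: pivot 1 → sign +
signature = (1, 3, 0)

Answer: (1, 3, 0)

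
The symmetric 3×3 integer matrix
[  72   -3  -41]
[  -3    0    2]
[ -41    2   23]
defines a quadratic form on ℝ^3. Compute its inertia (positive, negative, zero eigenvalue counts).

step 0: pivot 72 → sign +
step 1: pivot -1/8 → sign −
step 2: pivot 1/3 → sign +
signature = (2, 1, 0)

Answer: (2, 1, 0)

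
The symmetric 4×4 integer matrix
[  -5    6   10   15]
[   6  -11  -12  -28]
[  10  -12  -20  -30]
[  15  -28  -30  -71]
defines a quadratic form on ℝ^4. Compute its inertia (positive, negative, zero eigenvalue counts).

Answer: (1, 2, 1)

Derivation:
step 0: pivot -5 → sign −
step 1: pivot -19/5 → sign −
step 2: pivot 6/19 → sign +
step 3: row/col 3 already zero → sign 0
signature = (1, 2, 1)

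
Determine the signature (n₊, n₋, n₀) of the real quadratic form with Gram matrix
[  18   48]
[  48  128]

step 0: pivot 18 → sign +
step 1: row/col 1 already zero → sign 0
signature = (1, 0, 1)

Answer: (1, 0, 1)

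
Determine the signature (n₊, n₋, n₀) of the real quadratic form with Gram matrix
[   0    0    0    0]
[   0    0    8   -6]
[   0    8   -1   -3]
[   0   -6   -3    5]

step 0: pivot -1 → sign −
step 1: pivot 64 → sign +
step 2: pivot -1/16 → sign −
step 3: row/col 3 already zero → sign 0
signature = (1, 2, 1)

Answer: (1, 2, 1)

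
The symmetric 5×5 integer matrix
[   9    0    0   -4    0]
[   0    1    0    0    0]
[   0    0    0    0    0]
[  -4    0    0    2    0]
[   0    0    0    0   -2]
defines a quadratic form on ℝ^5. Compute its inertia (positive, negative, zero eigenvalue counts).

step 0: pivot 9 → sign +
step 1: pivot 1 → sign +
step 2: pivot 2/9 → sign +
step 3: pivot -2 → sign −
step 4: row/col 4 already zero → sign 0
signature = (3, 1, 1)

Answer: (3, 1, 1)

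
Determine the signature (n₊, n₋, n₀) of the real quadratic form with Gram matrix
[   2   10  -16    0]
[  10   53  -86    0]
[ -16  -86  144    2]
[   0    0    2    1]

step 0: pivot 2 → sign +
step 1: pivot 3 → sign +
step 2: pivot 4 → sign +
step 3: row/col 3 already zero → sign 0
signature = (3, 0, 1)

Answer: (3, 0, 1)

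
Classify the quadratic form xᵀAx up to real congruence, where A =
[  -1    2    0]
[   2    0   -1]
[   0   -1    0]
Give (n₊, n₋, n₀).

step 0: pivot -1 → sign −
step 1: pivot 4 → sign +
step 2: pivot -1/4 → sign −
signature = (1, 2, 0)

Answer: (1, 2, 0)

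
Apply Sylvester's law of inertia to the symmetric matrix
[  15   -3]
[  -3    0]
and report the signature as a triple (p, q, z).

step 0: pivot 15 → sign +
step 1: pivot -3/5 → sign −
signature = (1, 1, 0)

Answer: (1, 1, 0)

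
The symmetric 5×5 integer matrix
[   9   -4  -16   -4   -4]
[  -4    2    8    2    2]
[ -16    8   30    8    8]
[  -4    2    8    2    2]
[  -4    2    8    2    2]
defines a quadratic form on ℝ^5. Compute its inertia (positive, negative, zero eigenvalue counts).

step 0: pivot 9 → sign +
step 1: pivot 2/9 → sign +
step 2: pivot -2 → sign −
step 3: row/col 3 already zero → sign 0
step 4: row/col 4 already zero → sign 0
signature = (2, 1, 2)

Answer: (2, 1, 2)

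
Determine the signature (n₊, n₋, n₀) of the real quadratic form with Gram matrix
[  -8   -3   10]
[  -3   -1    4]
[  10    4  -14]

step 0: pivot -8 → sign −
step 1: pivot 1/8 → sign +
step 2: pivot -2 → sign −
signature = (1, 2, 0)

Answer: (1, 2, 0)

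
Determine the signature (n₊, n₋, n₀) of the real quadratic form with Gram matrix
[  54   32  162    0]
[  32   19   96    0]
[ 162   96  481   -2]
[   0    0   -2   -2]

Answer: (2, 2, 0)

Derivation:
step 0: pivot 54 → sign +
step 1: pivot 1/27 → sign +
step 2: pivot -5 → sign −
step 3: pivot -6/5 → sign −
signature = (2, 2, 0)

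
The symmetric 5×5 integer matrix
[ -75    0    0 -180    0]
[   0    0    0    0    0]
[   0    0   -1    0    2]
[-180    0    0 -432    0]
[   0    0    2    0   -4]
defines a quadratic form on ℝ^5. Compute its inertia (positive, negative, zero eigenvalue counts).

step 0: pivot -75 → sign −
step 1: pivot -1 → sign −
step 2: row/col 2 already zero → sign 0
step 3: row/col 3 already zero → sign 0
step 4: row/col 4 already zero → sign 0
signature = (0, 2, 3)

Answer: (0, 2, 3)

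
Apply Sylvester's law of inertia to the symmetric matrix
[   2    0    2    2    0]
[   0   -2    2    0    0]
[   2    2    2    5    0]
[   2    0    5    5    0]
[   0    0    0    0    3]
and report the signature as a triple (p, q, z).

Answer: (3, 2, 0)

Derivation:
step 0: pivot 2 → sign +
step 1: pivot -2 → sign −
step 2: pivot 2 → sign +
step 3: pivot -3/2 → sign −
step 4: pivot 3 → sign +
signature = (3, 2, 0)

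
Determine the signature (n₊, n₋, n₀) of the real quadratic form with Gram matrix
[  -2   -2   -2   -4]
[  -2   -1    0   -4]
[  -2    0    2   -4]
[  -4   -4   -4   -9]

Answer: (1, 2, 1)

Derivation:
step 0: pivot -2 → sign −
step 1: pivot 1 → sign +
step 2: pivot -1 → sign −
step 3: row/col 3 already zero → sign 0
signature = (1, 2, 1)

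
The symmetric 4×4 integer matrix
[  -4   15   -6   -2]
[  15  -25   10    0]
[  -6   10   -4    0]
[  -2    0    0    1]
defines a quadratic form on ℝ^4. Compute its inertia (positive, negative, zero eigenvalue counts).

step 0: pivot -4 → sign −
step 1: pivot 125/4 → sign +
step 2: pivot 1/5 → sign +
step 3: row/col 3 already zero → sign 0
signature = (2, 1, 1)

Answer: (2, 1, 1)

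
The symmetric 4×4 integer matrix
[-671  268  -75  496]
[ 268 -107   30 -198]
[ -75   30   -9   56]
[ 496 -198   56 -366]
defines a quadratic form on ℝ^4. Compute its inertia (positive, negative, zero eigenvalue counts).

Answer: (2, 2, 0)

Derivation:
step 0: pivot -671 → sign −
step 1: pivot 27/671 → sign +
step 2: pivot -2/3 → sign −
step 3: pivot 2/3 → sign +
signature = (2, 2, 0)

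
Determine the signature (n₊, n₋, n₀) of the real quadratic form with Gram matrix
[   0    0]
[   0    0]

Answer: (0, 0, 2)

Derivation:
step 0: row/col 0 already zero → sign 0
step 1: row/col 1 already zero → sign 0
signature = (0, 0, 2)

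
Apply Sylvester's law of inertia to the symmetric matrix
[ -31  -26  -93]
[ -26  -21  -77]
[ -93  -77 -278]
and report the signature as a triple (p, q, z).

step 0: pivot -31 → sign −
step 1: pivot 25/31 → sign +
step 2: pivot -6/25 → sign −
signature = (1, 2, 0)

Answer: (1, 2, 0)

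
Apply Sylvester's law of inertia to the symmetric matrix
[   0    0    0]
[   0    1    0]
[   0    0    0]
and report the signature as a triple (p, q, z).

step 0: pivot 1 → sign +
step 1: row/col 1 already zero → sign 0
step 2: row/col 2 already zero → sign 0
signature = (1, 0, 2)

Answer: (1, 0, 2)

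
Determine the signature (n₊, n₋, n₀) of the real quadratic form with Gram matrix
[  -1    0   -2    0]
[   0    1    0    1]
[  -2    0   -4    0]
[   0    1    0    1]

Answer: (1, 1, 2)

Derivation:
step 0: pivot -1 → sign −
step 1: pivot 1 → sign +
step 2: row/col 2 already zero → sign 0
step 3: row/col 3 already zero → sign 0
signature = (1, 1, 2)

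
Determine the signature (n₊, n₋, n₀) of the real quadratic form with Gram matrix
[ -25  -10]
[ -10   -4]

step 0: pivot -25 → sign −
step 1: row/col 1 already zero → sign 0
signature = (0, 1, 1)

Answer: (0, 1, 1)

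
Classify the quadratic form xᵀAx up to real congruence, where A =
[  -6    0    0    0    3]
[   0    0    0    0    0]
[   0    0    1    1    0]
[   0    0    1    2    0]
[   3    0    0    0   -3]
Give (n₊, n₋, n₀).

Answer: (2, 2, 1)

Derivation:
step 0: pivot -6 → sign −
step 1: pivot 1 → sign +
step 2: pivot 1 → sign +
step 3: pivot -3/2 → sign −
step 4: row/col 4 already zero → sign 0
signature = (2, 2, 1)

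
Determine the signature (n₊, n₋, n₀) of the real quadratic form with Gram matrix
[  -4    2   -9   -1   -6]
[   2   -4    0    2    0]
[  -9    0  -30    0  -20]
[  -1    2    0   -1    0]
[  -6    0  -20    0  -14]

Answer: (0, 4, 1)

Derivation:
step 0: pivot -4 → sign −
step 1: pivot -3 → sign −
step 2: pivot -3 → sign −
step 3: pivot -2/3 → sign −
step 4: row/col 4 already zero → sign 0
signature = (0, 4, 1)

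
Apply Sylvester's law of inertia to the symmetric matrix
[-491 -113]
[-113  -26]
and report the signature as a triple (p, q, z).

step 0: pivot -491 → sign −
step 1: pivot 3/491 → sign +
signature = (1, 1, 0)

Answer: (1, 1, 0)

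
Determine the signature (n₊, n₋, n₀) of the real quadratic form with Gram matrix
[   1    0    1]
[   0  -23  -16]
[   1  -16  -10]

step 0: pivot 1 → sign +
step 1: pivot -23 → sign −
step 2: pivot 3/23 → sign +
signature = (2, 1, 0)

Answer: (2, 1, 0)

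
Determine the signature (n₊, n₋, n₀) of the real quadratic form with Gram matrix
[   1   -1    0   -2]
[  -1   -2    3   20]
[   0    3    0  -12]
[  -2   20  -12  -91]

Answer: (3, 1, 0)

Derivation:
step 0: pivot 1 → sign +
step 1: pivot -3 → sign −
step 2: pivot 3 → sign +
step 3: pivot 1 → sign +
signature = (3, 1, 0)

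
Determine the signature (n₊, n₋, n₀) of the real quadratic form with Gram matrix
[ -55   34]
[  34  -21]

step 0: pivot -55 → sign −
step 1: pivot 1/55 → sign +
signature = (1, 1, 0)

Answer: (1, 1, 0)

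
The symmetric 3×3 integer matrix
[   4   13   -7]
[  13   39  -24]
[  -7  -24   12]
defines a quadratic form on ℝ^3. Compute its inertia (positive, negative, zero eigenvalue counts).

step 0: pivot 4 → sign +
step 1: pivot -13/4 → sign −
step 2: pivot 3/13 → sign +
signature = (2, 1, 0)

Answer: (2, 1, 0)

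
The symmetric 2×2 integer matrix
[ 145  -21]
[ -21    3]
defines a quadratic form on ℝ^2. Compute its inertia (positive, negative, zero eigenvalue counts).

step 0: pivot 145 → sign +
step 1: pivot -6/145 → sign −
signature = (1, 1, 0)

Answer: (1, 1, 0)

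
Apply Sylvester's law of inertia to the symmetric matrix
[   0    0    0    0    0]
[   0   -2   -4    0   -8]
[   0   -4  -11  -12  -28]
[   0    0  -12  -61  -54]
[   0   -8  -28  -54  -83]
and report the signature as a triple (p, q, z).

step 0: pivot -2 → sign −
step 1: pivot -3 → sign −
step 2: pivot -13 → sign −
step 3: pivot -3/13 → sign −
step 4: row/col 4 already zero → sign 0
signature = (0, 4, 1)

Answer: (0, 4, 1)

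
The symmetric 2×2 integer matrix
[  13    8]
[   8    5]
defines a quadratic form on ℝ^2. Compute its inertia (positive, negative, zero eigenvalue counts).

step 0: pivot 13 → sign +
step 1: pivot 1/13 → sign +
signature = (2, 0, 0)

Answer: (2, 0, 0)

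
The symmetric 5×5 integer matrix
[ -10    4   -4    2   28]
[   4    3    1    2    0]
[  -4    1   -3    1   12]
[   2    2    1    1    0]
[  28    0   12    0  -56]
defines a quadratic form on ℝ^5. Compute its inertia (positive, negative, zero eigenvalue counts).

Answer: (1, 3, 1)

Derivation:
step 0: pivot -10 → sign −
step 1: pivot 23/5 → sign +
step 2: pivot -34/23 → sign −
step 3: pivot -3/34 → sign −
step 4: row/col 4 already zero → sign 0
signature = (1, 3, 1)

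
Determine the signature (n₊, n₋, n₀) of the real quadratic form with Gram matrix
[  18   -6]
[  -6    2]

Answer: (1, 0, 1)

Derivation:
step 0: pivot 18 → sign +
step 1: row/col 1 already zero → sign 0
signature = (1, 0, 1)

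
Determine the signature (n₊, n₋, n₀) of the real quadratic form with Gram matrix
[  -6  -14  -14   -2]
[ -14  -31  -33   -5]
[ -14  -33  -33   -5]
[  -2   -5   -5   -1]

Answer: (1, 2, 1)

Derivation:
step 0: pivot -6 → sign −
step 1: pivot 5/3 → sign +
step 2: pivot -2/5 → sign −
step 3: row/col 3 already zero → sign 0
signature = (1, 2, 1)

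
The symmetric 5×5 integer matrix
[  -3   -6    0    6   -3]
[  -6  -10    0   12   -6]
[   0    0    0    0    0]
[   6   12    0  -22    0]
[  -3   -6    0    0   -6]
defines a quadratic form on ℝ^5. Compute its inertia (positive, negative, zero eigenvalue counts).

step 0: pivot -3 → sign −
step 1: pivot 2 → sign +
step 2: pivot -10 → sign −
step 3: pivot 3/5 → sign +
step 4: row/col 4 already zero → sign 0
signature = (2, 2, 1)

Answer: (2, 2, 1)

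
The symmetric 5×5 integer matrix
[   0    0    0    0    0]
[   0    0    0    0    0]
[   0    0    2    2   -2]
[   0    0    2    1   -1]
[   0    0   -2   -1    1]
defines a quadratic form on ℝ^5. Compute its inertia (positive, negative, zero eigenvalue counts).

Answer: (1, 1, 3)

Derivation:
step 0: pivot 2 → sign +
step 1: pivot -1 → sign −
step 2: row/col 2 already zero → sign 0
step 3: row/col 3 already zero → sign 0
step 4: row/col 4 already zero → sign 0
signature = (1, 1, 3)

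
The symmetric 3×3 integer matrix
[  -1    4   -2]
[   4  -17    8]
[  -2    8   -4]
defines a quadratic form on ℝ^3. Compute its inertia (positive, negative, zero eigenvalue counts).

step 0: pivot -1 → sign −
step 1: pivot -1 → sign −
step 2: row/col 2 already zero → sign 0
signature = (0, 2, 1)

Answer: (0, 2, 1)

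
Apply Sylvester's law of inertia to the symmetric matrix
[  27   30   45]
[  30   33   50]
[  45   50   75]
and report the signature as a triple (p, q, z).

Answer: (1, 1, 1)

Derivation:
step 0: pivot 27 → sign +
step 1: pivot -1/3 → sign −
step 2: row/col 2 already zero → sign 0
signature = (1, 1, 1)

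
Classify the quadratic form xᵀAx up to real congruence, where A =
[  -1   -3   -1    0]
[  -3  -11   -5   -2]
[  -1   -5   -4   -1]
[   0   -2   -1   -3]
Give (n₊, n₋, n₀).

step 0: pivot -1 → sign −
step 1: pivot -2 → sign −
step 2: pivot -1 → sign −
step 3: row/col 3 already zero → sign 0
signature = (0, 3, 1)

Answer: (0, 3, 1)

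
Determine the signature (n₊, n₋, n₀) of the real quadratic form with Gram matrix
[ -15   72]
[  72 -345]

Answer: (1, 1, 0)

Derivation:
step 0: pivot -15 → sign −
step 1: pivot 3/5 → sign +
signature = (1, 1, 0)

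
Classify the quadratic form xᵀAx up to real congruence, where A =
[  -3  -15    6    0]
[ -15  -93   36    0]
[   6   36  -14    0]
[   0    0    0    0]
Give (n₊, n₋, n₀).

step 0: pivot -3 → sign −
step 1: pivot -18 → sign −
step 2: row/col 2 already zero → sign 0
step 3: row/col 3 already zero → sign 0
signature = (0, 2, 2)

Answer: (0, 2, 2)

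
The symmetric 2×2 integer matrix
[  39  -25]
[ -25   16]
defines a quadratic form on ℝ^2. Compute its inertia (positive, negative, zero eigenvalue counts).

Answer: (1, 1, 0)

Derivation:
step 0: pivot 39 → sign +
step 1: pivot -1/39 → sign −
signature = (1, 1, 0)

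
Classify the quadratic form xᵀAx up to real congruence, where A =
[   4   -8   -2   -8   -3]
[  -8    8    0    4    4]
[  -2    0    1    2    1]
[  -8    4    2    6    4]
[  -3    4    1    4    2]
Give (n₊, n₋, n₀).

Answer: (3, 1, 1)

Derivation:
step 0: pivot 4 → sign +
step 1: pivot -8 → sign −
step 2: pivot 2 → sign +
step 3: pivot 1/8 → sign +
step 4: row/col 4 already zero → sign 0
signature = (3, 1, 1)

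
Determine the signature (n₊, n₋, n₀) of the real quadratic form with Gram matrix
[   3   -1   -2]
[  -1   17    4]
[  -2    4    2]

step 0: pivot 3 → sign +
step 1: pivot 50/3 → sign +
step 2: row/col 2 already zero → sign 0
signature = (2, 0, 1)

Answer: (2, 0, 1)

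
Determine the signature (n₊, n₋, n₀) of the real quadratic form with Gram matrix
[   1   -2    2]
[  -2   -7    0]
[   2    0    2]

step 0: pivot 1 → sign +
step 1: pivot -11 → sign −
step 2: pivot -6/11 → sign −
signature = (1, 2, 0)

Answer: (1, 2, 0)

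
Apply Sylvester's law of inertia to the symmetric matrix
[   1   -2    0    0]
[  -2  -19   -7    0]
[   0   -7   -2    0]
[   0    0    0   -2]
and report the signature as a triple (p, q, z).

Answer: (2, 2, 0)

Derivation:
step 0: pivot 1 → sign +
step 1: pivot -23 → sign −
step 2: pivot 3/23 → sign +
step 3: pivot -2 → sign −
signature = (2, 2, 0)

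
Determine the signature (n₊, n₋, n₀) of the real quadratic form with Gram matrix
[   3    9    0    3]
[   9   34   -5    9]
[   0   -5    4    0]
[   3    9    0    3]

step 0: pivot 3 → sign +
step 1: pivot 7 → sign +
step 2: pivot 3/7 → sign +
step 3: row/col 3 already zero → sign 0
signature = (3, 0, 1)

Answer: (3, 0, 1)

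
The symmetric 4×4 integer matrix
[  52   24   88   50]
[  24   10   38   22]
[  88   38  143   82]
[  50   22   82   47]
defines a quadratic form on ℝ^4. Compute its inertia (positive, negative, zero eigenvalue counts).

Answer: (2, 1, 1)

Derivation:
step 0: pivot 52 → sign +
step 1: pivot -14/13 → sign −
step 2: pivot 3/7 → sign +
step 3: row/col 3 already zero → sign 0
signature = (2, 1, 1)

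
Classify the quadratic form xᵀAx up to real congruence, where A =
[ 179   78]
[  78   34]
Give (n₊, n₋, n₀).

Answer: (2, 0, 0)

Derivation:
step 0: pivot 179 → sign +
step 1: pivot 2/179 → sign +
signature = (2, 0, 0)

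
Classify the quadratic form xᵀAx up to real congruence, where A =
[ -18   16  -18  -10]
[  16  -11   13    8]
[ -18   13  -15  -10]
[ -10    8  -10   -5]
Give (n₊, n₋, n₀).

step 0: pivot -18 → sign −
step 1: pivot 29/9 → sign +
step 2: pivot 6/29 → sign +
step 3: pivot -3 → sign −
signature = (2, 2, 0)

Answer: (2, 2, 0)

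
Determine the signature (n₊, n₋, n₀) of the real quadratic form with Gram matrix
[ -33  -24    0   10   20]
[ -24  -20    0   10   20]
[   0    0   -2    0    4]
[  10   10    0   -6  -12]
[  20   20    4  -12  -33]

Answer: (0, 5, 0)

Derivation:
step 0: pivot -33 → sign −
step 1: pivot -28/11 → sign −
step 2: pivot -2 → sign −
step 3: pivot -1/21 → sign −
step 4: pivot -1 → sign −
signature = (0, 5, 0)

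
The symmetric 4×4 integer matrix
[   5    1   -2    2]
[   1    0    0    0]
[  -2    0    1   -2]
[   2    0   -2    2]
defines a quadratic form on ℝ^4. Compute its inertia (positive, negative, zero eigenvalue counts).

Answer: (2, 2, 0)

Derivation:
step 0: pivot 5 → sign +
step 1: pivot -1/5 → sign −
step 2: pivot 1 → sign +
step 3: pivot -2 → sign −
signature = (2, 2, 0)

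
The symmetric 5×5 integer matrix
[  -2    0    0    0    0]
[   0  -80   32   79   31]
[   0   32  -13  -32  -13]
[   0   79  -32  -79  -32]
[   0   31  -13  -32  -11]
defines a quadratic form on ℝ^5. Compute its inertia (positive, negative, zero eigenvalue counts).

Answer: (1, 4, 0)

Derivation:
step 0: pivot -2 → sign −
step 1: pivot -80 → sign −
step 2: pivot -1/5 → sign −
step 3: pivot -3/16 → sign −
step 4: pivot 3 → sign +
signature = (1, 4, 0)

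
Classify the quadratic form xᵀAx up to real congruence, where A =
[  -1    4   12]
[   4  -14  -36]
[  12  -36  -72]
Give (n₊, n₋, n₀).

step 0: pivot -1 → sign −
step 1: pivot 2 → sign +
step 2: row/col 2 already zero → sign 0
signature = (1, 1, 1)

Answer: (1, 1, 1)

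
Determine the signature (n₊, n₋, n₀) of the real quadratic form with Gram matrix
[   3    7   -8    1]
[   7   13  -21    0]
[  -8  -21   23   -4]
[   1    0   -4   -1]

Answer: (3, 1, 0)

Derivation:
step 0: pivot 3 → sign +
step 1: pivot -10/3 → sign −
step 2: pivot 33/10 → sign +
step 3: pivot 3/11 → sign +
signature = (3, 1, 0)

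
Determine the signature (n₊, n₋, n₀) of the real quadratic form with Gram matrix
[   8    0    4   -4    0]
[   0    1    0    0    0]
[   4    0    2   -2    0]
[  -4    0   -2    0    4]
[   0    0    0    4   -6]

Answer: (3, 1, 1)

Derivation:
step 0: pivot 8 → sign +
step 1: pivot 1 → sign +
step 2: pivot -2 → sign −
step 3: pivot 2 → sign +
step 4: row/col 4 already zero → sign 0
signature = (3, 1, 1)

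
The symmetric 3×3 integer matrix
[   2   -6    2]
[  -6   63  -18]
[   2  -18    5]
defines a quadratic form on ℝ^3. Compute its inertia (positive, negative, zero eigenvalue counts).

step 0: pivot 2 → sign +
step 1: pivot 45 → sign +
step 2: pivot -1/5 → sign −
signature = (2, 1, 0)

Answer: (2, 1, 0)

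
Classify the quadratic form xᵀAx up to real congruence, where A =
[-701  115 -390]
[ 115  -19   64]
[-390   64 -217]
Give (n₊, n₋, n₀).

step 0: pivot -701 → sign −
step 1: pivot -94/701 → sign −
step 2: pivot -1/47 → sign −
signature = (0, 3, 0)

Answer: (0, 3, 0)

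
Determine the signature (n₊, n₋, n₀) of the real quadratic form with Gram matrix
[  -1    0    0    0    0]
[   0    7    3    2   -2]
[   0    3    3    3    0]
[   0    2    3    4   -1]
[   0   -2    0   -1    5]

step 0: pivot -1 → sign −
step 1: pivot 7 → sign +
step 2: pivot 12/7 → sign +
step 3: pivot 3/4 → sign +
step 4: pivot 1 → sign +
signature = (4, 1, 0)

Answer: (4, 1, 0)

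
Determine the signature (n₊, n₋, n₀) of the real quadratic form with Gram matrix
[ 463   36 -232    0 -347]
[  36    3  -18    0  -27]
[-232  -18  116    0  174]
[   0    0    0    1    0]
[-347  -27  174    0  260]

step 0: pivot 463 → sign +
step 1: pivot 93/463 → sign +
step 2: pivot -8/31 → sign −
step 3: pivot 1 → sign +
step 4: row/col 4 already zero → sign 0
signature = (3, 1, 1)

Answer: (3, 1, 1)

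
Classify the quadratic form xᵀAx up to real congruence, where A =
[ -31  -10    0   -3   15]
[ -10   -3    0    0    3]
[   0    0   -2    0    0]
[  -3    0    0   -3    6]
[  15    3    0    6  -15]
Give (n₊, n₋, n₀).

Answer: (1, 4, 0)

Derivation:
step 0: pivot -31 → sign −
step 1: pivot 7/31 → sign +
step 2: pivot -2 → sign −
step 3: pivot -48/7 → sign −
step 4: pivot -3/16 → sign −
signature = (1, 4, 0)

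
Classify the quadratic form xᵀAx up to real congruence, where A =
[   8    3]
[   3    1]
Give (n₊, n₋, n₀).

step 0: pivot 8 → sign +
step 1: pivot -1/8 → sign −
signature = (1, 1, 0)

Answer: (1, 1, 0)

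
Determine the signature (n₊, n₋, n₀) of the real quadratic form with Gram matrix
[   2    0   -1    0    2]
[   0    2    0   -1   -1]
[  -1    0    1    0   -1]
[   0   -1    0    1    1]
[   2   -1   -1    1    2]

step 0: pivot 2 → sign +
step 1: pivot 2 → sign +
step 2: pivot 1/2 → sign +
step 3: pivot 1/2 → sign +
step 4: pivot -1 → sign −
signature = (4, 1, 0)

Answer: (4, 1, 0)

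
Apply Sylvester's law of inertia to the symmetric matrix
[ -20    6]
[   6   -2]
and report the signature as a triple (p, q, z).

Answer: (0, 2, 0)

Derivation:
step 0: pivot -20 → sign −
step 1: pivot -1/5 → sign −
signature = (0, 2, 0)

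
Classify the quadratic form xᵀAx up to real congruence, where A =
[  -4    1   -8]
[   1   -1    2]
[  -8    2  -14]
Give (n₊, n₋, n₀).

Answer: (1, 2, 0)

Derivation:
step 0: pivot -4 → sign −
step 1: pivot -3/4 → sign −
step 2: pivot 2 → sign +
signature = (1, 2, 0)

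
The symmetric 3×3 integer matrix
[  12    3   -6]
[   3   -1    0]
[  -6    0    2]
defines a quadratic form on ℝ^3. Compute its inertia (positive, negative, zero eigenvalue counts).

Answer: (2, 1, 0)

Derivation:
step 0: pivot 12 → sign +
step 1: pivot -7/4 → sign −
step 2: pivot 2/7 → sign +
signature = (2, 1, 0)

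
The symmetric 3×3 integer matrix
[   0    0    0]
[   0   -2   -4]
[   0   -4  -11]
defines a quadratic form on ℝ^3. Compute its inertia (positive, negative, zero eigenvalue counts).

Answer: (0, 2, 1)

Derivation:
step 0: pivot -2 → sign −
step 1: pivot -3 → sign −
step 2: row/col 2 already zero → sign 0
signature = (0, 2, 1)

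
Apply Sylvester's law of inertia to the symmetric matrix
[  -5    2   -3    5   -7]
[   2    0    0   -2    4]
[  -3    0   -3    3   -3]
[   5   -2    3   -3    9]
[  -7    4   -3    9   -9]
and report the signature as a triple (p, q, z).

Answer: (2, 2, 1)

Derivation:
step 0: pivot -5 → sign −
step 1: pivot 4/5 → sign +
step 2: pivot -3 → sign −
step 3: pivot 2 → sign +
step 4: row/col 4 already zero → sign 0
signature = (2, 2, 1)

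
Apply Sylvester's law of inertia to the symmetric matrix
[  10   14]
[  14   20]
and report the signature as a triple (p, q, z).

step 0: pivot 10 → sign +
step 1: pivot 2/5 → sign +
signature = (2, 0, 0)

Answer: (2, 0, 0)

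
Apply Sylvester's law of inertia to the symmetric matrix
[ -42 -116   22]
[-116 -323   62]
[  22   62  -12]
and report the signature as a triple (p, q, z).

Answer: (1, 2, 0)

Derivation:
step 0: pivot -42 → sign −
step 1: pivot -55/21 → sign −
step 2: pivot 6/55 → sign +
signature = (1, 2, 0)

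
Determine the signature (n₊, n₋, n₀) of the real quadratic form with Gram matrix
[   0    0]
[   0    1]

step 0: pivot 1 → sign +
step 1: row/col 1 already zero → sign 0
signature = (1, 0, 1)

Answer: (1, 0, 1)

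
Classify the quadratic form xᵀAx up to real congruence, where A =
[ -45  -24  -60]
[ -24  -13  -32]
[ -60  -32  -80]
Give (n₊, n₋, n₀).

step 0: pivot -45 → sign −
step 1: pivot -1/5 → sign −
step 2: row/col 2 already zero → sign 0
signature = (0, 2, 1)

Answer: (0, 2, 1)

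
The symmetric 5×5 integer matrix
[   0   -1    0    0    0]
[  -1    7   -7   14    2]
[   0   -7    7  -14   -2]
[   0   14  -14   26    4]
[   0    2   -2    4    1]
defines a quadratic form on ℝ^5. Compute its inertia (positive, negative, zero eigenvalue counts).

step 0: pivot 7 → sign +
step 1: pivot -1/7 → sign −
step 2: pivot 7 → sign +
step 3: pivot -2 → sign −
step 4: pivot 3/7 → sign +
signature = (3, 2, 0)

Answer: (3, 2, 0)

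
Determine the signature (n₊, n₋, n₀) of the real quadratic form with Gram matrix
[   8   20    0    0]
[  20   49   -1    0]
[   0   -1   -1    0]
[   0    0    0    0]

Answer: (1, 1, 2)

Derivation:
step 0: pivot 8 → sign +
step 1: pivot -1 → sign −
step 2: row/col 2 already zero → sign 0
step 3: row/col 3 already zero → sign 0
signature = (1, 1, 2)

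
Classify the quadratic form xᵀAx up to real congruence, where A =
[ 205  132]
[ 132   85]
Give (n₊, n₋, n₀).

Answer: (2, 0, 0)

Derivation:
step 0: pivot 205 → sign +
step 1: pivot 1/205 → sign +
signature = (2, 0, 0)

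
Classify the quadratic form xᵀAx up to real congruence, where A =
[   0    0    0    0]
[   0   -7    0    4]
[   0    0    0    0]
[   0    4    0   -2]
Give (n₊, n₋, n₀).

step 0: pivot -7 → sign −
step 1: pivot 2/7 → sign +
step 2: row/col 2 already zero → sign 0
step 3: row/col 3 already zero → sign 0
signature = (1, 1, 2)

Answer: (1, 1, 2)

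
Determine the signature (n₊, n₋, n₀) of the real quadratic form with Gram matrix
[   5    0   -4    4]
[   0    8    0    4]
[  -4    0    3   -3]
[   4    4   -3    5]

Answer: (2, 1, 1)

Derivation:
step 0: pivot 5 → sign +
step 1: pivot 8 → sign +
step 2: pivot -1/5 → sign −
step 3: row/col 3 already zero → sign 0
signature = (2, 1, 1)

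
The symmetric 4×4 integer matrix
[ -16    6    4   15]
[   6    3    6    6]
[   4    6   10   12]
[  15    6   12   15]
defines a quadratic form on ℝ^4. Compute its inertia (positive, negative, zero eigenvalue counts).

step 0: pivot -16 → sign −
step 1: pivot 21/4 → sign +
step 2: pivot 2/7 → sign +
step 3: pivot 3/4 → sign +
signature = (3, 1, 0)

Answer: (3, 1, 0)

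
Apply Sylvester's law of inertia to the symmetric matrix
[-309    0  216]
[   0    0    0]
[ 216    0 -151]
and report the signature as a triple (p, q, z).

Answer: (0, 2, 1)

Derivation:
step 0: pivot -309 → sign −
step 1: pivot -1/103 → sign −
step 2: row/col 2 already zero → sign 0
signature = (0, 2, 1)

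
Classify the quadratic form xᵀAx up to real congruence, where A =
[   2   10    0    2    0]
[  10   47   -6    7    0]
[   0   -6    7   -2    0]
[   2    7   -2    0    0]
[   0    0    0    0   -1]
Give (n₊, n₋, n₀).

Answer: (3, 2, 0)

Derivation:
step 0: pivot 2 → sign +
step 1: pivot -3 → sign −
step 2: pivot 19 → sign +
step 3: pivot 3/19 → sign +
step 4: pivot -1 → sign −
signature = (3, 2, 0)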